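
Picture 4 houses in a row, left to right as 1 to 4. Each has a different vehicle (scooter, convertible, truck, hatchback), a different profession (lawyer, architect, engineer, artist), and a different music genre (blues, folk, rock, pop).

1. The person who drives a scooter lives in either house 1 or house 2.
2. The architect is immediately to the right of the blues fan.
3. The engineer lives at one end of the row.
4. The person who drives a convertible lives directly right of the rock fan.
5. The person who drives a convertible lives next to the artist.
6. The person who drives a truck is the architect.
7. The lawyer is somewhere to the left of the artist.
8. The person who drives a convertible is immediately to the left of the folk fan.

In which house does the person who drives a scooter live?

The person who drives a convertible is narrowed to house 2 or 3; consider each.
Placing it in house 2 leads to a contradiction, so it's in house 3.
From clue 4, the rock fan must be in house 2.
By clue 8, the folk fan is in house 4.
The only profession still possible for house 3 is lawyer.
Clue 7 places the artist in house 4.
The only profession still possible for house 1 is engineer.
That leaves architect as the profession for house 2.
The blues fan is in house 1 (clue 2).
By clue 6, the person who drives a truck is in house 2.
House 4 vehicle: only hatchback fits.
That leaves pop as the music genre for house 3.
The only vehicle still possible for house 1 is scooter.
So: house 1 = scooter/engineer/blues, house 2 = truck/architect/rock, house 3 = convertible/lawyer/pop, house 4 = hatchback/artist/folk.

1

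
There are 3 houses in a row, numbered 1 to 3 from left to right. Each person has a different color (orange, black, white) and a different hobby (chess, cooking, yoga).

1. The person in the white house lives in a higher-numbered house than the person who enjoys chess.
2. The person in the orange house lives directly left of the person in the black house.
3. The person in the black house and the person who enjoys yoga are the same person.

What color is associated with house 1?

orange

So house 1 gets orange for color.
Clue 2: the person in the black house is in house 2.
From clue 3, the person who enjoys yoga must be in house 2.
The only color still possible for house 3 is white.
The only hobby still possible for house 3 is cooking.
So house 1 gets chess for hobby.
So: house 1 = orange/chess, house 2 = black/yoga, house 3 = white/cooking.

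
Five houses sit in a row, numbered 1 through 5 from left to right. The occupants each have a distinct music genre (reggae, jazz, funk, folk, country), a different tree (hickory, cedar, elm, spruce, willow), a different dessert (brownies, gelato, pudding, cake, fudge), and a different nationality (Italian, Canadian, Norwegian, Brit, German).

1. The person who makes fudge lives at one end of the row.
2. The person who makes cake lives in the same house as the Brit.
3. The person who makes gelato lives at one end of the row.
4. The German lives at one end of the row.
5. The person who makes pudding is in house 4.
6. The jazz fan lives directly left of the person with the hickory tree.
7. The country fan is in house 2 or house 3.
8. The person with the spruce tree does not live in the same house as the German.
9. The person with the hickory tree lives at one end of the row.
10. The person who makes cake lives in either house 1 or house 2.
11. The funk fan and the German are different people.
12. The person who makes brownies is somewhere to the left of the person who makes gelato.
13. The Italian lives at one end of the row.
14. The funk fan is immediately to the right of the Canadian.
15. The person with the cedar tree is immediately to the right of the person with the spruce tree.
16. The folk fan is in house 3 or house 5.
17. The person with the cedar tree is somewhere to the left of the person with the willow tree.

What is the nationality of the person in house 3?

Norwegian

The person who makes pudding is in house 4 (clue 5).
Clue 9 places the person with the hickory tree in house 5.
The person who makes gelato is in house 5 (clue 12).
House 1 dessert: only fudge fits.
House 3 dessert: only brownies fits.
The Brit is in house 2 (clue 2).
Clue 6 places the jazz fan in house 4.
So house 1 gets reggae for music genre.
That leaves cake as the dessert for house 2.
House 3 nationality: only Norwegian fits.
House 4 nationality: only Canadian fits.
Clue 14 places the funk fan in house 5.
So house 2 gets country for music genre.
The only music genre still possible for house 3 is folk.
From clue 11, the German must be in house 1.
That leaves Italian as the nationality for house 5.
By clue 8, the person with the spruce tree is in house 2.
From clue 15, the person with the cedar tree must be in house 3.
Clue 17: the person with the willow tree is in house 4.
That leaves elm as the tree for house 1.
So: house 1 = reggae/elm/fudge/German, house 2 = country/spruce/cake/Brit, house 3 = folk/cedar/brownies/Norwegian, house 4 = jazz/willow/pudding/Canadian, house 5 = funk/hickory/gelato/Italian.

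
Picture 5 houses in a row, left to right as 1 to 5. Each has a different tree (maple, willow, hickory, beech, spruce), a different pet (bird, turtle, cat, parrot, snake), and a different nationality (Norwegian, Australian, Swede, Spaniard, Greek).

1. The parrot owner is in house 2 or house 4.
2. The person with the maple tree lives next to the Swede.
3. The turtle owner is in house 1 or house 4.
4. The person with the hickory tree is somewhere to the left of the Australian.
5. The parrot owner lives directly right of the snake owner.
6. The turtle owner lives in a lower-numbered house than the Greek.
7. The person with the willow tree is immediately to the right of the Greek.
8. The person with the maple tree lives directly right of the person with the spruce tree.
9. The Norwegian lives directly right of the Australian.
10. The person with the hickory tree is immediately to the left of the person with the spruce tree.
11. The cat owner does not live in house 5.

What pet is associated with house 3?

snake

So house 5 gets bird for pet.
From clue 6, the turtle owner must be in house 1.
House 3 pet: only snake fits.
Clue 5 places the parrot owner in house 4.
The only pet still possible for house 2 is cat.
That leaves Spaniard as the nationality for house 1.
The person with the hickory tree is narrowed to house 1 or 2 or 3; consider each.
Placing it in house 2 and house 3 leads to a contradiction, so it's in house 1.
The person with the spruce tree is in house 2 (clue 10).
By clue 8, the person with the maple tree is in house 3.
So house 5 gets Norwegian for nationality.
The Australian is in house 4 (clue 9).
House 2's nationality must be Swede (nothing else left).
So house 3 gets Greek for nationality.
Clue 7 places the person with the willow tree in house 4.
So house 5 gets beech for tree.
So: house 1 = hickory/turtle/Spaniard, house 2 = spruce/cat/Swede, house 3 = maple/snake/Greek, house 4 = willow/parrot/Australian, house 5 = beech/bird/Norwegian.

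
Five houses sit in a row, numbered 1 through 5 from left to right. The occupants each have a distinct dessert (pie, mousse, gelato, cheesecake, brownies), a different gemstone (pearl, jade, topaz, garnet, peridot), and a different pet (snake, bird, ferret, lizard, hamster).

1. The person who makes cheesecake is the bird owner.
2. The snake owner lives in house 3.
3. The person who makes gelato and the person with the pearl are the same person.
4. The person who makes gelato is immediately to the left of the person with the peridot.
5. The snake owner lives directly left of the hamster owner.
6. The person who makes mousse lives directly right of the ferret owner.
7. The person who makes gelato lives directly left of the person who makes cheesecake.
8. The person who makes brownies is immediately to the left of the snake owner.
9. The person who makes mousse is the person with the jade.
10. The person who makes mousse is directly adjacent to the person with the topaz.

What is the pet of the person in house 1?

The snake owner is in house 3 (clue 2).
The hamster owner is in house 4 (clue 5).
The person who makes brownies is in house 2 (clue 8).
Clue 1 places the person who makes cheesecake in house 5.
Clue 1: the bird owner is in house 5.
By clue 6, the person who makes mousse is in house 3.
From clue 6, the ferret owner must be in house 2.
From clue 7, the person who makes gelato must be in house 4.
The person with the jade is in house 3 (clue 9).
House 1's dessert must be pie (nothing else left).
House 1 pet: only lizard fits.
Clue 3: the person with the pearl is in house 4.
By clue 4, the person with the peridot is in house 5.
That leaves garnet as the gemstone for house 1.
House 2 gemstone: only topaz fits.
So: house 1 = pie/garnet/lizard, house 2 = brownies/topaz/ferret, house 3 = mousse/jade/snake, house 4 = gelato/pearl/hamster, house 5 = cheesecake/peridot/bird.

lizard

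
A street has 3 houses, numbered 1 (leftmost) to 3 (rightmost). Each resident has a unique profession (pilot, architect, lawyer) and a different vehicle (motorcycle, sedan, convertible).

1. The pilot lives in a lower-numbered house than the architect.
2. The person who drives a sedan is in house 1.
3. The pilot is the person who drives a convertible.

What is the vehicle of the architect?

motorcycle

Clue 2 places the person who drives a sedan in house 1.
House 2's vehicle must be convertible (nothing else left).
So house 3 gets motorcycle for vehicle.
Clue 3 places the pilot in house 2.
So house 1 gets lawyer for profession.
House 3 profession: only architect fits.
So: house 1 = lawyer/sedan, house 2 = pilot/convertible, house 3 = architect/motorcycle.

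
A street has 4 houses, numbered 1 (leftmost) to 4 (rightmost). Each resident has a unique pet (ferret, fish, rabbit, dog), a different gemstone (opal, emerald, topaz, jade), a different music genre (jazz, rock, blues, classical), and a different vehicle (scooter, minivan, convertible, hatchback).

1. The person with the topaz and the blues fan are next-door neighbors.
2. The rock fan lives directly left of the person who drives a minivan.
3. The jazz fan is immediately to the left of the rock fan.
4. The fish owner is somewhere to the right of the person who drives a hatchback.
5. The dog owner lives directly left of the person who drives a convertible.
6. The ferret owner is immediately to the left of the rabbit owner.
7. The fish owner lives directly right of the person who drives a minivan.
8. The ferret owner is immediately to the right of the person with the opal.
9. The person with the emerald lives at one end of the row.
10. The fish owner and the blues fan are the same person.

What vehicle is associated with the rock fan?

So house 1 gets dog for pet.
From clue 2, the rock fan must be in house 2.
From clue 2, the person who drives a minivan must be in house 3.
By clue 3, the jazz fan is in house 1.
From clue 5, the person who drives a convertible must be in house 2.
The fish owner is in house 4 (clue 7).
Clue 10: the blues fan is in house 4.
House 2's pet must be ferret (nothing else left).
That leaves rabbit as the pet for house 3.
House 3's music genre must be classical (nothing else left).
House 1 vehicle: only hatchback fits.
So house 4 gets scooter for vehicle.
Clue 1: the person with the topaz is in house 3.
Clue 8 places the person with the opal in house 1.
So house 2 gets jade for gemstone.
So house 4 gets emerald for gemstone.
So: house 1 = dog/opal/jazz/hatchback, house 2 = ferret/jade/rock/convertible, house 3 = rabbit/topaz/classical/minivan, house 4 = fish/emerald/blues/scooter.

convertible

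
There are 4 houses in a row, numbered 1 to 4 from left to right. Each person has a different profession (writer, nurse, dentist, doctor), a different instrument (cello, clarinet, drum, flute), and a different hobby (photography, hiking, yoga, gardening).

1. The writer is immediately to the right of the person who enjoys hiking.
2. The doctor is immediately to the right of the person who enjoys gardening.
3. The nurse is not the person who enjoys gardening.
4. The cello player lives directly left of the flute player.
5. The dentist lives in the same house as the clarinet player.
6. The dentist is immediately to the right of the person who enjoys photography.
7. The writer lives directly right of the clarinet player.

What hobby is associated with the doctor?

yoga

The only profession still possible for house 1 is nurse.
House 4 hobby: only yoga fits.
House 2's profession must be dentist (nothing else left).
House 1's hobby must be photography (nothing else left).
Clue 5 places the clarinet player in house 2.
Clue 7: the writer is in house 3.
House 4's profession must be doctor (nothing else left).
From clue 1, the person who enjoys hiking must be in house 2.
From clue 2, the person who enjoys gardening must be in house 3.
From clue 4, the cello player must be in house 3.
By clue 4, the flute player is in house 4.
The only instrument still possible for house 1 is drum.
So: house 1 = nurse/drum/photography, house 2 = dentist/clarinet/hiking, house 3 = writer/cello/gardening, house 4 = doctor/flute/yoga.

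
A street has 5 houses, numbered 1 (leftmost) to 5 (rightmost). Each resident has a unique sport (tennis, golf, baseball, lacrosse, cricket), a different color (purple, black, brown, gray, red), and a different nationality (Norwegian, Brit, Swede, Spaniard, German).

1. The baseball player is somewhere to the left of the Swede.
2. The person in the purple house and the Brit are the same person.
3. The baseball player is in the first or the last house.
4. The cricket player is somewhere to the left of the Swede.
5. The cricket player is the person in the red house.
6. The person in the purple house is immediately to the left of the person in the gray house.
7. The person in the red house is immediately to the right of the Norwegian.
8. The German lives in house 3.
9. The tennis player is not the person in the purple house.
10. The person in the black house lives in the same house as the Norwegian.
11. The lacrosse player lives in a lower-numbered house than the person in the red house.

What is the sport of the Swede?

By clue 3, the baseball player is in house 1.
By clue 8, the German is in house 3.
Clue 11: the lacrosse player is in house 2.
The person in the red house is in house 3 (clue 11).
Clue 5: the cricket player is in house 3.
The Norwegian is in house 2 (clue 7).
By clue 10, the person in the black house is in house 2.
The only color still possible for house 5 is gray.
Clue 6 places the person in the purple house in house 4.
By clue 9, the tennis player is in house 5.
That leaves golf as the sport for house 4.
House 1 color: only brown fits.
From clue 2, the Brit must be in house 4.
So house 1 gets Spaniard for nationality.
The only nationality still possible for house 5 is Swede.
So: house 1 = baseball/brown/Spaniard, house 2 = lacrosse/black/Norwegian, house 3 = cricket/red/German, house 4 = golf/purple/Brit, house 5 = tennis/gray/Swede.

tennis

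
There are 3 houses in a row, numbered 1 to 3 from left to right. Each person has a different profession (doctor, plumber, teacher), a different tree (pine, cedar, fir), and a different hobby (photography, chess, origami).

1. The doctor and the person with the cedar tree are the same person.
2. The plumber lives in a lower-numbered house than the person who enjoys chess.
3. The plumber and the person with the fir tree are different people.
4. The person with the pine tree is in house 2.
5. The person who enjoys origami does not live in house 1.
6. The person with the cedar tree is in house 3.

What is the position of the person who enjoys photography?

Clue 4 places the person with the pine tree in house 2.
By clue 6, the person with the cedar tree is in house 3.
So house 1 gets fir for tree.
That leaves photography as the hobby for house 1.
The doctor is in house 3 (clue 1).
The plumber is in house 2 (clue 3).
So house 1 gets teacher for profession.
Clue 2: the person who enjoys chess is in house 3.
House 2 hobby: only origami fits.
So: house 1 = teacher/fir/photography, house 2 = plumber/pine/origami, house 3 = doctor/cedar/chess.

1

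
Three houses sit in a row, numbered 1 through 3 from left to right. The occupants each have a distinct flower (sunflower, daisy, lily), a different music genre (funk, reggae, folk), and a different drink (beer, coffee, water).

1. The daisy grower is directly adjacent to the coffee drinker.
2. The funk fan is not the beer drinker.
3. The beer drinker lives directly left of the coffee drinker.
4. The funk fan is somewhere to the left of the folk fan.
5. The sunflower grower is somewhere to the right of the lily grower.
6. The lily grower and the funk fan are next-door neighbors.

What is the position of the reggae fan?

1

The lily grower is narrowed to house 1 or 2; consider each.
Placing it in house 2 leads to a contradiction, so it's in house 1.
Clue 6 places the funk fan in house 2.
So house 1 gets reggae for music genre.
That leaves folk as the music genre for house 3.
The beer drinker is in house 1 (clue 2).
By clue 3, the coffee drinker is in house 2.
The only drink still possible for house 3 is water.
Clue 1: the daisy grower is in house 3.
That leaves sunflower as the flower for house 2.
So: house 1 = lily/reggae/beer, house 2 = sunflower/funk/coffee, house 3 = daisy/folk/water.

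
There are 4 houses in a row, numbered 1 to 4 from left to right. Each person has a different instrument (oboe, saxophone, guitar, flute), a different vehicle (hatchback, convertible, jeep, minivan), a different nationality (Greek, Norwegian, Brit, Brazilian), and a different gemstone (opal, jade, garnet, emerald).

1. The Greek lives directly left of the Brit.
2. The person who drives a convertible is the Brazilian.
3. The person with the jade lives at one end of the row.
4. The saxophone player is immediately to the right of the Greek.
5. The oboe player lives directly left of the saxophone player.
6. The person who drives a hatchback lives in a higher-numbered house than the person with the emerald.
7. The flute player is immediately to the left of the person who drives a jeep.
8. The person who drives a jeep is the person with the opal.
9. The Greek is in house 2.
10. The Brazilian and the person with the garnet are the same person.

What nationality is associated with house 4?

Norwegian

The Greek is in house 2 (clue 9).
The Brit is in house 3 (clue 1).
Clue 4: the saxophone player is in house 3.
By clue 5, the oboe player is in house 2.
That leaves flute as the instrument for house 1.
That leaves guitar as the instrument for house 4.
By clue 7, the person who drives a jeep is in house 2.
Clue 8 places the person with the opal in house 2.
House 3's gemstone must be emerald (nothing else left).
Clue 6: the person who drives a hatchback is in house 4.
So house 1 gets convertible for vehicle.
So house 3 gets minivan for vehicle.
Clue 2: the Brazilian is in house 1.
The person with the garnet is in house 1 (clue 10).
That leaves Norwegian as the nationality for house 4.
So house 4 gets jade for gemstone.
So: house 1 = flute/convertible/Brazilian/garnet, house 2 = oboe/jeep/Greek/opal, house 3 = saxophone/minivan/Brit/emerald, house 4 = guitar/hatchback/Norwegian/jade.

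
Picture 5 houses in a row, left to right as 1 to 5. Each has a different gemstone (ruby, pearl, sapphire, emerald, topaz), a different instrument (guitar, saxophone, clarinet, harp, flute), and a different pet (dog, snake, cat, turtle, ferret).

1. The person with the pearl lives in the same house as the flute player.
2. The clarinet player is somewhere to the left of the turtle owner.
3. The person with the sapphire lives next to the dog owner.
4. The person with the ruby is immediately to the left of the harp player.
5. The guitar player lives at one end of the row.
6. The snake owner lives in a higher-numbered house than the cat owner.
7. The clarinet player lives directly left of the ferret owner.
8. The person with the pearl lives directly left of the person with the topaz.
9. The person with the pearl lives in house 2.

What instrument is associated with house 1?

guitar

From clue 9, the person with the pearl must be in house 2.
The flute player is in house 2 (clue 1).
From clue 8, the person with the topaz must be in house 3.
The only pet still possible for house 1 is cat.
By clue 4, the person with the ruby is in house 4.
The harp player is in house 5 (clue 4).
That leaves guitar as the instrument for house 1.
House 3 pet: only snake fits.
So house 2 gets dog for pet.
From clue 3, the person with the sapphire must be in house 1.
The only gemstone still possible for house 5 is emerald.
The clarinet player is narrowed to house 3 or 4; consider each.
Placing it in house 4 leads to a contradiction, so it's in house 3.
From clue 7, the ferret owner must be in house 4.
The only instrument still possible for house 4 is saxophone.
So house 5 gets turtle for pet.
So: house 1 = sapphire/guitar/cat, house 2 = pearl/flute/dog, house 3 = topaz/clarinet/snake, house 4 = ruby/saxophone/ferret, house 5 = emerald/harp/turtle.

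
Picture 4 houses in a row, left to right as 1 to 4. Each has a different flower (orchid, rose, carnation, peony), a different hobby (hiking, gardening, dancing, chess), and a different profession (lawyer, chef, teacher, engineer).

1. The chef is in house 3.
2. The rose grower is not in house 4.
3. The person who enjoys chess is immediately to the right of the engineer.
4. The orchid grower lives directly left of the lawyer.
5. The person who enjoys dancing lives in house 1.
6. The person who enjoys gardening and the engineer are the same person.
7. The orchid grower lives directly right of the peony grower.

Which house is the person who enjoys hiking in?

4

From clue 1, the chef must be in house 3.
The person who enjoys dancing is in house 1 (clue 5).
So house 4 gets carnation for flower.
From clue 4, the orchid grower must be in house 3.
From clue 4, the lawyer must be in house 4.
By clue 6, the person who enjoys gardening is in house 2.
The engineer is in house 2 (clue 6).
From clue 7, the peony grower must be in house 2.
House 1's flower must be rose (nothing else left).
That leaves chess as the hobby for house 3.
That leaves hiking as the hobby for house 4.
So house 1 gets teacher for profession.
So: house 1 = rose/dancing/teacher, house 2 = peony/gardening/engineer, house 3 = orchid/chess/chef, house 4 = carnation/hiking/lawyer.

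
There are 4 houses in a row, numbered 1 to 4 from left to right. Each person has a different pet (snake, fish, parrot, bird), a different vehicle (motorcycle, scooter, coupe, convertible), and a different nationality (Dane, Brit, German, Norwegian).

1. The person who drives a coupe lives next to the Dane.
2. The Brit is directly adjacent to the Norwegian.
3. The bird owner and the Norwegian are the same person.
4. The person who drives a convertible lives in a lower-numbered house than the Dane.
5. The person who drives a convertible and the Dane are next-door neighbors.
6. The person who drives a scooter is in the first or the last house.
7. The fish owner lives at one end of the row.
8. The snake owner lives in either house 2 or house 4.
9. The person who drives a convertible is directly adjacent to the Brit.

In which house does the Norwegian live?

2

The fish owner is narrowed to house 1 or 4; consider each.
Placing it in house 4 leads to a contradiction, so it's in house 1.
The snake owner is narrowed to house 2 or 4; consider each.
Placing it in house 2 leads to a contradiction, so it's in house 4.
The bird owner is narrowed to house 2 or 3; consider each.
Placing it in house 3 leads to a contradiction, so it's in house 2.
Clue 3: the Norwegian is in house 2.
House 3's pet must be parrot (nothing else left).
The person who drives a convertible is in house 2 (clue 9).
From clue 5, the Dane must be in house 3.
That leaves Brit as the nationality for house 1.
House 4 nationality: only German fits.
The person who drives a coupe is in house 4 (clue 1).
House 3 vehicle: only motorcycle fits.
So house 1 gets scooter for vehicle.
So: house 1 = fish/scooter/Brit, house 2 = bird/convertible/Norwegian, house 3 = parrot/motorcycle/Dane, house 4 = snake/coupe/German.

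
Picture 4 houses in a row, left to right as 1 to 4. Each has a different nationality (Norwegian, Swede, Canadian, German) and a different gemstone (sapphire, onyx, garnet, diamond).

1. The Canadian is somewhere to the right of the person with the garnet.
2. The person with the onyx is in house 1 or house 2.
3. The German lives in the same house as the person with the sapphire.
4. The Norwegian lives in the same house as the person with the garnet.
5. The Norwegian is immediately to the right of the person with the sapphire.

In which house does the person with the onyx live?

That leaves diamond as the gemstone for house 4.
House 3 gemstone: only garnet fits.
By clue 1, the Canadian is in house 4.
The Norwegian is in house 3 (clue 4).
Clue 5: the person with the sapphire is in house 2.
So house 1 gets onyx for gemstone.
Clue 3 places the German in house 2.
So house 1 gets Swede for nationality.
So: house 1 = Swede/onyx, house 2 = German/sapphire, house 3 = Norwegian/garnet, house 4 = Canadian/diamond.

1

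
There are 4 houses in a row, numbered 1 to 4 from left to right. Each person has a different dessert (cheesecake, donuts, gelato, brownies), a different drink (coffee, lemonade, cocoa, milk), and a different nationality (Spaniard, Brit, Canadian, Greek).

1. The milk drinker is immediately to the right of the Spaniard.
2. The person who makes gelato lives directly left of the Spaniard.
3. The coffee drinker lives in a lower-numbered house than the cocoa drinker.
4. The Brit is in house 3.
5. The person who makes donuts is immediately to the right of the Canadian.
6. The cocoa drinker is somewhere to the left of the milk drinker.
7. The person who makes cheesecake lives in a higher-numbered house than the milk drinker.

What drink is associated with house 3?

milk

By clue 4, the Brit is in house 3.
Clue 7 places the person who makes cheesecake in house 4.
The milk drinker is in house 3 (clue 7).
The only drink still possible for house 4 is lemonade.
House 4's nationality must be Greek (nothing else left).
By clue 2, the person who makes gelato is in house 1.
The coffee drinker is in house 1 (clue 3).
The only drink still possible for house 2 is cocoa.
House 1's nationality must be Canadian (nothing else left).
House 2 nationality: only Spaniard fits.
From clue 5, the person who makes donuts must be in house 2.
The only dessert still possible for house 3 is brownies.
So: house 1 = gelato/coffee/Canadian, house 2 = donuts/cocoa/Spaniard, house 3 = brownies/milk/Brit, house 4 = cheesecake/lemonade/Greek.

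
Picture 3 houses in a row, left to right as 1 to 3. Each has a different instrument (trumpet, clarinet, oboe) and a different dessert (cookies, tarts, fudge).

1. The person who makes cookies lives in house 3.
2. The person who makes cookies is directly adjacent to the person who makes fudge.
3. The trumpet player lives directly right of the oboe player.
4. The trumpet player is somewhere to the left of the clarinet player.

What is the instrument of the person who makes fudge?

trumpet

By clue 1, the person who makes cookies is in house 3.
The person who makes fudge is in house 2 (clue 2).
Clue 4: the trumpet player is in house 2.
By clue 4, the clarinet player is in house 3.
The only instrument still possible for house 1 is oboe.
House 1's dessert must be tarts (nothing else left).
So: house 1 = oboe/tarts, house 2 = trumpet/fudge, house 3 = clarinet/cookies.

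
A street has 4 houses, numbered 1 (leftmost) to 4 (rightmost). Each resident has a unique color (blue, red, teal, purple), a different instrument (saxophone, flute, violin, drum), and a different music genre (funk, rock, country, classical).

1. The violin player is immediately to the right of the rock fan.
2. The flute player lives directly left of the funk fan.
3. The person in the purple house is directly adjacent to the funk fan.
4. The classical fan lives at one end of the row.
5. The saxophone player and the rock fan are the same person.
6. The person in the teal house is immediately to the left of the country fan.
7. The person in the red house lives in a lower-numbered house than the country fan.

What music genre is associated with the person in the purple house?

The classical fan is narrowed to house 1 or 4; consider each.
Placing it in house 4 leads to a contradiction, so it's in house 1.
The saxophone player is narrowed to house 2 or 3; consider each.
Placing it in house 2 leads to a contradiction, so it's in house 3.
Clue 5 places the rock fan in house 3.
House 4 instrument: only violin fits.
From clue 2, the flute player must be in house 1.
From clue 2, the funk fan must be in house 2.
House 4 color: only blue fits.
That leaves drum as the instrument for house 2.
The only music genre still possible for house 4 is country.
The person in the teal house is in house 3 (clue 6).
House 1's color must be purple (nothing else left).
So house 2 gets red for color.
So: house 1 = purple/flute/classical, house 2 = red/drum/funk, house 3 = teal/saxophone/rock, house 4 = blue/violin/country.

classical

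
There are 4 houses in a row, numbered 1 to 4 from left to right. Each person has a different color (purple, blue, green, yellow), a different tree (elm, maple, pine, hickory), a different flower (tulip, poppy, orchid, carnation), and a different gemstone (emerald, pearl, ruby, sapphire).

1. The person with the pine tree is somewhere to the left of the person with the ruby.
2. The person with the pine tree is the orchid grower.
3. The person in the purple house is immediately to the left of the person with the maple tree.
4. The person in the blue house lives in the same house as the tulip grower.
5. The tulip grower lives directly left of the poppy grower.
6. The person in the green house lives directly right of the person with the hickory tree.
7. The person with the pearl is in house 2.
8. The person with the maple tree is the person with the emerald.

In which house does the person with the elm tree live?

2

Clue 7 places the person with the pearl in house 2.
That leaves sapphire as the gemstone for house 1.
The person in the purple house is narrowed to house 2 or 3; consider each.
Placing it in house 2 leads to a contradiction, so it's in house 3.
The person with the maple tree is in house 4 (clue 3).
Clue 8: the person with the emerald is in house 4.
House 3 gemstone: only ruby fits.
So house 4 gets carnation for flower.
House 3's flower must be poppy (nothing else left).
Clue 5: the tulip grower is in house 2.
House 1 flower: only orchid fits.
By clue 2, the person with the pine tree is in house 1.
By clue 4, the person in the blue house is in house 2.
So house 1 gets yellow for color.
That leaves green as the color for house 4.
House 2's tree must be elm (nothing else left).
House 3's tree must be hickory (nothing else left).
So: house 1 = yellow/pine/orchid/sapphire, house 2 = blue/elm/tulip/pearl, house 3 = purple/hickory/poppy/ruby, house 4 = green/maple/carnation/emerald.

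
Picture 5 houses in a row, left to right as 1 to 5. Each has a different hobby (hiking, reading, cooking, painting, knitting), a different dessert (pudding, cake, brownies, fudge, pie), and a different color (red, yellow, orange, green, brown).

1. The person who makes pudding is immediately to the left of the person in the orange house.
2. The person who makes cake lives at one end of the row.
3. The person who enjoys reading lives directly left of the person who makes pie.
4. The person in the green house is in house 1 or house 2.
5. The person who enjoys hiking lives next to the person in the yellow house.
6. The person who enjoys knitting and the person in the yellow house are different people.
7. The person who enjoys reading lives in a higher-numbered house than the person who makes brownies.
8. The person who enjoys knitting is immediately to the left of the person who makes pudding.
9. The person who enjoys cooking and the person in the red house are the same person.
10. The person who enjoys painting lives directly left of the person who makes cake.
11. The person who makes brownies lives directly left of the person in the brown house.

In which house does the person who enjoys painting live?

4

From clue 10, the person who enjoys painting must be in house 4.
By clue 10, the person who makes cake is in house 5.
The person who enjoys reading is narrowed to house 2 or 3; consider each.
Placing it in house 3 leads to a contradiction, so it's in house 2.
Clue 3: the person who makes pie is in house 3.
Clue 7 places the person who makes brownies in house 1.
Clue 11: the person in the brown house is in house 2.
Clue 5 places the person in the yellow house in house 4.
So house 1 gets green for color.
House 1 hobby: only knitting fits.
Clue 8: the person who makes pudding is in house 2.
House 4's dessert must be fudge (nothing else left).
From clue 1, the person in the orange house must be in house 3.
House 5's color must be red (nothing else left).
The person who enjoys cooking is in house 5 (clue 9).
So house 3 gets hiking for hobby.
So: house 1 = knitting/brownies/green, house 2 = reading/pudding/brown, house 3 = hiking/pie/orange, house 4 = painting/fudge/yellow, house 5 = cooking/cake/red.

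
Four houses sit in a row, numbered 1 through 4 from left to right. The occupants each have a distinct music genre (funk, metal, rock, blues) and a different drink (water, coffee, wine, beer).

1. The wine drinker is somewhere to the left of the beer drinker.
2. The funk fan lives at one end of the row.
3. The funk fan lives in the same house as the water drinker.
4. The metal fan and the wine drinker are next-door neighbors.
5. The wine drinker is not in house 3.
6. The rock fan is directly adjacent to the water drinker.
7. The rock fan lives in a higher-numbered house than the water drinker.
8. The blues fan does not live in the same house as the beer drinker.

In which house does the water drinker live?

1

The water drinker is in house 1 (clue 7).
House 2 drink: only wine fits.
The funk fan is in house 1 (clue 3).
Clue 6: the rock fan is in house 2.
The only music genre still possible for house 3 is metal.
That leaves blues as the music genre for house 4.
By clue 8, the beer drinker is in house 3.
House 4's drink must be coffee (nothing else left).
So: house 1 = funk/water, house 2 = rock/wine, house 3 = metal/beer, house 4 = blues/coffee.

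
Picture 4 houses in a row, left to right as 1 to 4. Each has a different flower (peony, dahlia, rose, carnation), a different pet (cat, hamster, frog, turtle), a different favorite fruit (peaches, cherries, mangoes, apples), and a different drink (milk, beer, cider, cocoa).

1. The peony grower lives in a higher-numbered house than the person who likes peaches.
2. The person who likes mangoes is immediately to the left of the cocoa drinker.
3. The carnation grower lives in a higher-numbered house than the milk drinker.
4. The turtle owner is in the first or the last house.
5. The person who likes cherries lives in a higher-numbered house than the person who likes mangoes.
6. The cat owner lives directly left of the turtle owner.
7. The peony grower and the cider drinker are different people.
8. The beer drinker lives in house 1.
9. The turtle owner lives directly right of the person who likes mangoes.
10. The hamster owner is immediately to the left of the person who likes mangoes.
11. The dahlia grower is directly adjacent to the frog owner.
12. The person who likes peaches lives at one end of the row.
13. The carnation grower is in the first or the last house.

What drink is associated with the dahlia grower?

From clue 6, the cat owner must be in house 3.
The turtle owner is in house 4 (clue 6).
Clue 8 places the beer drinker in house 1.
From clue 9, the person who likes mangoes must be in house 3.
By clue 10, the hamster owner is in house 2.
The person who likes peaches is in house 1 (clue 12).
The carnation grower is in house 4 (clue 13).
So house 1 gets frog for pet.
By clue 2, the cocoa drinker is in house 4.
Clue 5 places the person who likes cherries in house 4.
By clue 11, the dahlia grower is in house 2.
House 1 flower: only rose fits.
House 3 flower: only peony fits.
That leaves apples as the favorite fruit for house 2.
Clue 7: the cider drinker is in house 2.
That leaves milk as the drink for house 3.
So: house 1 = rose/frog/peaches/beer, house 2 = dahlia/hamster/apples/cider, house 3 = peony/cat/mangoes/milk, house 4 = carnation/turtle/cherries/cocoa.

cider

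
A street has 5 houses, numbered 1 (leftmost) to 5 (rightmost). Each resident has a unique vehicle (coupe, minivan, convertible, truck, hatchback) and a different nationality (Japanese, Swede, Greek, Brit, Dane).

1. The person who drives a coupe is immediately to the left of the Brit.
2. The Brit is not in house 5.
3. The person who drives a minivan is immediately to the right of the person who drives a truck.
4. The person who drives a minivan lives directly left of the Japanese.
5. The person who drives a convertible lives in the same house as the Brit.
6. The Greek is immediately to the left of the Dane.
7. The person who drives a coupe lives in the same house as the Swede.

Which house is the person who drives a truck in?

The only vehicle still possible for house 5 is hatchback.
The person who drives a convertible is narrowed to house 2 or 3 or 4; consider each.
Placing it in house 3 and house 4 leads to a contradiction, so it's in house 2.
Clue 5: the Brit is in house 2.
House 4's vehicle must be minivan (nothing else left).
The person who drives a coupe is in house 1 (clue 1).
By clue 3, the person who drives a truck is in house 3.
The Japanese is in house 5 (clue 4).
By clue 7, the Swede is in house 1.
House 3's nationality must be Greek (nothing else left).
House 4's nationality must be Dane (nothing else left).
So: house 1 = coupe/Swede, house 2 = convertible/Brit, house 3 = truck/Greek, house 4 = minivan/Dane, house 5 = hatchback/Japanese.

3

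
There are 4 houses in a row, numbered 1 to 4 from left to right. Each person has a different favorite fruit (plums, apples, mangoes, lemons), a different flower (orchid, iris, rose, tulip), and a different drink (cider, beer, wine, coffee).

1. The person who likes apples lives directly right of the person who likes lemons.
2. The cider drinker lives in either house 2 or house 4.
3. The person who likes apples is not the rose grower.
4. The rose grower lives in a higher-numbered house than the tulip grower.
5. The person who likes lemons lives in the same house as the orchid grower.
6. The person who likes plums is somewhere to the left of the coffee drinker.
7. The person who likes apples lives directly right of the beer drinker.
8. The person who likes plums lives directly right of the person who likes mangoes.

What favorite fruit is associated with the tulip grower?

mangoes

That leaves apples as the favorite fruit for house 4.
By clue 1, the person who likes lemons is in house 3.
Clue 5: the orchid grower is in house 3.
Clue 7 places the beer drinker in house 3.
House 1 favorite fruit: only mangoes fits.
The only favorite fruit still possible for house 2 is plums.
That leaves tulip as the flower for house 1.
House 2's flower must be rose (nothing else left).
That leaves iris as the flower for house 4.
So house 1 gets wine for drink.
The only drink still possible for house 2 is cider.
So house 4 gets coffee for drink.
So: house 1 = mangoes/tulip/wine, house 2 = plums/rose/cider, house 3 = lemons/orchid/beer, house 4 = apples/iris/coffee.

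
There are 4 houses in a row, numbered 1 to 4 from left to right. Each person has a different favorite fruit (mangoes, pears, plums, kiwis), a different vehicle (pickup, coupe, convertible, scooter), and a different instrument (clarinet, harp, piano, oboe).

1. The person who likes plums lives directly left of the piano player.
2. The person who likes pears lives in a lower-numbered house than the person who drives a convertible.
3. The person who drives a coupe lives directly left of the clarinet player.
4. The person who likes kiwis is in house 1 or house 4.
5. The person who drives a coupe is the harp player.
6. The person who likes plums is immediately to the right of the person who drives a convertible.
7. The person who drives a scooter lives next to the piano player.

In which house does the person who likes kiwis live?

4

Clue 6 places the person who likes plums in house 3.
Clue 6: the person who drives a convertible is in house 2.
Clue 1 places the piano player in house 4.
From clue 2, the person who likes pears must be in house 1.
Clue 7: the person who drives a scooter is in house 3.
House 2 favorite fruit: only mangoes fits.
House 4's favorite fruit must be kiwis (nothing else left).
That leaves pickup as the vehicle for house 4.
The harp player is in house 1 (clue 5).
So house 1 gets coupe for vehicle.
House 2's instrument must be clarinet (nothing else left).
So house 3 gets oboe for instrument.
So: house 1 = pears/coupe/harp, house 2 = mangoes/convertible/clarinet, house 3 = plums/scooter/oboe, house 4 = kiwis/pickup/piano.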